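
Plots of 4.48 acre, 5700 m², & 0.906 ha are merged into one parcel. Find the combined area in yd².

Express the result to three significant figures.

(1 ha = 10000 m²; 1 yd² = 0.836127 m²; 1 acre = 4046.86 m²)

4.48 acre × 4046.86 = 18129.9 m²
5700 m² (already m²)
0.906 ha × 10000 = 9060 m²
Sum: 18129.9 + 5700 + 9060 = 32889.9 m²
In yd²: 32889.9 / 0.836127 = 39336 yd²

3.93×10⁴ yd²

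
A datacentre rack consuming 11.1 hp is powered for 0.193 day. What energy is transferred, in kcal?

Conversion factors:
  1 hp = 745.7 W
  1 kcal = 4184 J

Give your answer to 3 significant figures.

11.1 hp × 745.7 → 8277.27 W
0.193 day × 86400 → 16675.2 s
E = P × t = 8277.27 W × 16675.2 s = 1.38025×10⁸ J
1.38025×10⁸ J ÷ (4184 J/kcal) = 32988.8 kcal

3.30×10⁴ kcal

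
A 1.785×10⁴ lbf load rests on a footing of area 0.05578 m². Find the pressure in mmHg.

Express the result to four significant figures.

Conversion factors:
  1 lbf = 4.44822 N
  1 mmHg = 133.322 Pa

1.068×10⁴ mmHg

1.785×10⁴ lbf × 4.44822 → 79400.7 N
P = F / A = 79400.7 N / 0.05578 m² = 1.42346×10⁶ Pa
1.42346×10⁶ Pa ÷ (133.322 Pa/mmHg) = 10676.9 mmHg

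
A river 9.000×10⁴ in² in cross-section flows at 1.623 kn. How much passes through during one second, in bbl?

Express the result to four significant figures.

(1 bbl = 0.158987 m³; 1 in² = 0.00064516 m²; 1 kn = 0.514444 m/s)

1.623 kn × 0.514444 = 0.834943 m/s
9.000×10⁴ in² × 0.00064516 = 58.0644 m²
V = v × A × t = 0.834943 m/s × 58.0644 m² × 1 s = 48.4805 m³
48.4805 m³ ÷ (0.158987 m³/bbl) = 304.934 bbl

304.9 bbl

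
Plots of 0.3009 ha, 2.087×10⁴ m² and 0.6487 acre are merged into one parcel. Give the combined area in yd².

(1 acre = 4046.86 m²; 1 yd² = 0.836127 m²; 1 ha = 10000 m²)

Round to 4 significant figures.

0.3009 ha × 10000 = 3009 m²
2.087×10⁴ m² (already m²)
0.6487 acre × 4046.86 = 2625.2 m²
Total: 3009 + 20870 + 2625.2 = 26504.2 m²
In yd²: 26504.2 / 0.836127 = 31698.8 yd²

3.170×10⁴ yd²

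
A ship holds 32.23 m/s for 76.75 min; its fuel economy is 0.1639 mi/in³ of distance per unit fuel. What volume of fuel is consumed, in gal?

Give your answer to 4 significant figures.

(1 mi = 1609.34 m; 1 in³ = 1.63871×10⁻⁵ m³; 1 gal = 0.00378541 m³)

2.436 gal

76.75 min → 4605 s
d = v × t = 32.23 × 4605 = 148419 m
0.1639 mi/in³ → 1.60962×10⁷ m/m³
V = d / (distance per unit fuel) = 148419 / 1.60962×10⁷ = 0.00922075 m³
In gal: 0.00922075 / 0.00378541 = 2.43587 gal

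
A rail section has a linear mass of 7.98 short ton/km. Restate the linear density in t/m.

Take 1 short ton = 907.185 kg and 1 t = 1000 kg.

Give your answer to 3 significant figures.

7.98 short ton/km × 907.185 kg/short ton ÷ 1000 m/km = 7.23934 kg/m
7.23934 kg/m ÷ 1000 kg/t = 0.00723934 t/m

0.00724 t/m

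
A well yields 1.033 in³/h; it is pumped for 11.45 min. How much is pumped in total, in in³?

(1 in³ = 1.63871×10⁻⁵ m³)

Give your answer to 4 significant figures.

0.1971 in³

1.033 in³/h → 4.70219×10⁻⁹ m³/s
11.45 min → 687 s
V = Q × t = 4.70219×10⁻⁹ × 687 = 3.2304×10⁻⁶ m³
In in³: 3.2304×10⁻⁶ / 1.63871×10⁻⁵ = 0.197131 in³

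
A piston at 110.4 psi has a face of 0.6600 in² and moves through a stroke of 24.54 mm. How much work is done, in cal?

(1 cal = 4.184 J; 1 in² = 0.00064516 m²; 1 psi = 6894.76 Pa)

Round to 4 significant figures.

1.901 cal

110.4 psi → 761182 Pa
0.6600 in² → 4.25806×10⁻⁴ m²
F = P × A = 761182 × 4.25806×10⁻⁴ = 324.116 N
24.54 mm → 0.02454 m
W = F × d = 324.116 × 0.02454 = 7.95381 J
In cal: 7.95381 / 4.184 = 1.90101 cal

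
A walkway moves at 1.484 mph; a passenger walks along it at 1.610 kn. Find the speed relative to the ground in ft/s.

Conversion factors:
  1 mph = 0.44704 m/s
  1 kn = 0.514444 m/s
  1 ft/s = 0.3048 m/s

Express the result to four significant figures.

1.484 mph × 0.44704 → 0.663407 m/s
1.610 kn × 0.514444 → 0.828255 m/s
Sum: 0.663407 + 0.828255 = 1.49166 m/s
In ft/s: 1.49166 / 0.3048 = 4.8939 ft/s

4.894 ft/s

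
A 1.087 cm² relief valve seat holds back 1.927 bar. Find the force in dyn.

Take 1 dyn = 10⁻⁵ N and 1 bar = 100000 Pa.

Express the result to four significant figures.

2.095×10⁶ dyn

1.927 bar × 100000 → 192700 Pa
1.087 cm² × 0.0001 → 1.087×10⁻⁴ m²
F = P × A = 192700 Pa × 1.087×10⁻⁴ m² = 20.9465 N
20.9465 N ÷ (10⁻⁵ N/dyn) = 2.09465×10⁶ dyn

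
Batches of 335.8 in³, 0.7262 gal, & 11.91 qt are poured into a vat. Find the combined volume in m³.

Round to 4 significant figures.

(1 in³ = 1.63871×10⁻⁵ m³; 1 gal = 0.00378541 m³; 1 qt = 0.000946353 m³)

0.01952 m³

335.8 in³ × 1.63871×10⁻⁵ = 0.00550279 m³
0.7262 gal × 0.00378541 = 0.00274896 m³
11.91 qt × 0.000946353 = 0.0112711 m³
Combined: 0.00550279 + 0.00274896 + 0.0112711 = 0.0195228 m³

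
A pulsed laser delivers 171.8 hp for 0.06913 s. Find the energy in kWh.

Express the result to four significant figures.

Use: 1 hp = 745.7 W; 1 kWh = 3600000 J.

0.002460 kWh

171.8 hp × 745.7 = 128111 W
E = P × t = 128111 W × 0.06913 s = 8856.31 J
8856.31 J ÷ (3600000 J/kWh) = 0.00246009 kWh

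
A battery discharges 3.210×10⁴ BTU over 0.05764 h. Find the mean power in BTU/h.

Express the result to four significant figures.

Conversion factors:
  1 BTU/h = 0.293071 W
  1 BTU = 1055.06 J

3.210×10⁴ BTU × 1055.06 = 3.38674×10⁷ J
0.05764 h × 3600 = 207.504 s
P = E / t = 3.38674×10⁷ J / 207.504 s = 163213 W
163213 W ÷ (0.293071 W/BTU/h) = 556906 BTU/h

5.569×10⁵ BTU/h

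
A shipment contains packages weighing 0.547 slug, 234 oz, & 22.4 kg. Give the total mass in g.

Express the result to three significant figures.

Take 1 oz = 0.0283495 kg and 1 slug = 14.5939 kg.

3.70×10⁴ g

0.547 slug × 14.5939 → 7.98286 kg
234 oz × 0.0283495 → 6.63378 kg
22.4 kg (already kg)
Combined: 7.98286 + 6.63378 + 22.4 = 37.0166 kg
In g: 37.0166 / 0.001 = 37016.6 g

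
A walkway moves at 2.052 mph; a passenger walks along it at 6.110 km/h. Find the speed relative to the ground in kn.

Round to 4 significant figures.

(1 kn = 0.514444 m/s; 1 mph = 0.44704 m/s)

2.052 mph × 0.44704 = 0.917326 m/s
6.110 km/h × (1/3.6) = 1.69722 m/s
Sum: 0.917326 + 1.69722 = 2.61455 m/s
In kn: 2.61455 / 0.514444 = 5.08228 kn

5.082 kn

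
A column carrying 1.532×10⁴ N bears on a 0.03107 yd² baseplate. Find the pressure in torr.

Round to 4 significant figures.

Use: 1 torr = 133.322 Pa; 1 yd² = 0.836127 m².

4423 torr

0.03107 yd² × 0.836127 → 0.0259785 m²
P = F / A = 15320 N / 0.0259785 m² = 589718 Pa
589718 Pa ÷ (133.322 Pa/torr) = 4423.26 torr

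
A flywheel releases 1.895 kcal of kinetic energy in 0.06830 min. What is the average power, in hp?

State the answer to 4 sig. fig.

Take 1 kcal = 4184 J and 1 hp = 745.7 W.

1.895 kcal × 4184 → 7928.68 J
0.06830 min × 60 → 4.098 s
P = E / t = 7928.68 J / 4.098 s = 1934.77 W
1934.77 W ÷ (745.7 W/hp) = 2.59457 hp

2.595 hp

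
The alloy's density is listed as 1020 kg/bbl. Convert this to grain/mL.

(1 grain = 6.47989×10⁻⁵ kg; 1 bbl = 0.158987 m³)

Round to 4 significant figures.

1020 kg/bbl ÷ 0.158987 m³/bbl = 6415.62 kg/m³
6415.62 kg/m³ ÷ 6.47989×10⁻⁵ kg/grain × 10⁻⁶ m³/mL = 99.0082 grain/mL

99.01 grain/mL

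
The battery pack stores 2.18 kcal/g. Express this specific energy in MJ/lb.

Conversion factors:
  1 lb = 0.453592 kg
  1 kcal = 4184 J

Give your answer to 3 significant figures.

4.14 MJ/lb

2.18 kcal/g × 4184 J/kcal ÷ 0.001 kg/g = 9.12112×10⁶ J/kg
9.12112×10⁶ J/kg ÷ 1000000 J/MJ × 0.453592 kg/lb = 4.13727 MJ/lb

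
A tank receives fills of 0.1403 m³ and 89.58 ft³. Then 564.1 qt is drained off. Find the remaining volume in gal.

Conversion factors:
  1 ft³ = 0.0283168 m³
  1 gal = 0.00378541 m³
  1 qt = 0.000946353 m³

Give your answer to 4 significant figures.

566.1 gal

0.1403 m³ (already m³)
89.58 ft³ × 0.0283168 → 2.53662 m³
564.1 qt × 0.000946353 → 0.533838 m³
Result: 0.1403 + 2.53662 − 0.533838 = 2.14308 m³
In gal: 2.14308 / 0.00378541 = 566.142 gal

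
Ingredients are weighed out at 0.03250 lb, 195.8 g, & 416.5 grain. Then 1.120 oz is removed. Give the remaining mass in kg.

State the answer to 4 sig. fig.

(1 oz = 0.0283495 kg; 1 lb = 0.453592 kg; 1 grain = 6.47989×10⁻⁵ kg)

0.03250 lb × 0.453592 → 0.0147417 kg
195.8 g × 0.001 → 0.1958 kg
416.5 grain × 6.47989×10⁻⁵ → 0.0269887 kg
1.120 oz × 0.0283495 → 0.0317514 kg
Sum: 0.0147417 + 0.1958 + 0.0269887 − 0.0317514 = 0.205779 kg

0.2058 kg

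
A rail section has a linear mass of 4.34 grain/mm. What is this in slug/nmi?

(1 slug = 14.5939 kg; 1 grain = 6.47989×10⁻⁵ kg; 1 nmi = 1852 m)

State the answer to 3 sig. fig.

4.34 grain/mm × 6.47989×10⁻⁵ kg/grain ÷ 0.001 m/mm = 0.281227 kg/m
0.281227 kg/m ÷ 14.5939 kg/slug × 1852 m/nmi = 35.6884 slug/nmi

35.7 slug/nmi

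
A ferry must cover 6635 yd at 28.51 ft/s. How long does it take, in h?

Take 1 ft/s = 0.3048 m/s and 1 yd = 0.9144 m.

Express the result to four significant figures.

0.1939 h

6635 yd × 0.9144 → 6067.04 m
28.51 ft/s × 0.3048 → 8.68985 m/s
t = d / v = 6067.04 m / 8.68985 m/s = 698.175 s
698.175 s ÷ (3600 s/h) = 0.193937 h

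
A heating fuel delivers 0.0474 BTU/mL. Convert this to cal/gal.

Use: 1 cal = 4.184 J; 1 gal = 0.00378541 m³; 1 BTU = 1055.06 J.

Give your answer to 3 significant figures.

4.52×10⁴ cal/gal

0.0474 BTU/mL × 1055.06 J/BTU ÷ 10⁻⁶ m³/mL = 5.00098×10⁷ J/m³
5.00098×10⁷ J/m³ ÷ 4.184 J/cal × 0.00378541 m³/gal = 45245.6 cal/gal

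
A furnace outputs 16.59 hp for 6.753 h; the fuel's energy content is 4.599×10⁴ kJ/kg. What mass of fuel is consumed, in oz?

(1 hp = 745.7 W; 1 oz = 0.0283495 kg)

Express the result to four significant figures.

230.7 oz

16.59 hp → 12371.2 W
6.753 h → 24310.8 s
E = P × t = 12371.2 × 24310.8 = 3.00754×10⁸ J
4.599×10⁴ kJ/kg → 4.599×10⁷ J/kg
m = E / e_s = 3.00754×10⁸ / 4.599×10⁷ = 6.53955 kg
In oz: 6.53955 / 0.0283495 = 230.676 oz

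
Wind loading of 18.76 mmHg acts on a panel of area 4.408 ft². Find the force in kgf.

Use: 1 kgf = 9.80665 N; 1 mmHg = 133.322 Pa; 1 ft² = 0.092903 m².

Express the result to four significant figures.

18.76 mmHg × 133.322 → 2501.12 Pa
4.408 ft² × 0.092903 → 0.409516 m²
F = P × A = 2501.12 Pa × 0.409516 m² = 1024.25 N
1024.25 N ÷ (9.80665 N/kgf) = 104.444 kgf

104.4 kgf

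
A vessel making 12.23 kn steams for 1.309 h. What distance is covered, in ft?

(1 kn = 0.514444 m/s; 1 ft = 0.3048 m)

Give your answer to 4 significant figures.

9.727×10⁴ ft

12.23 kn × 0.514444 = 6.29165 m/s
1.309 h × 3600 = 4712.4 s
d = v × t = 6.29165 m/s × 4712.4 s = 29648.8 m
29648.8 m ÷ (0.3048 m/ft) = 97273 ft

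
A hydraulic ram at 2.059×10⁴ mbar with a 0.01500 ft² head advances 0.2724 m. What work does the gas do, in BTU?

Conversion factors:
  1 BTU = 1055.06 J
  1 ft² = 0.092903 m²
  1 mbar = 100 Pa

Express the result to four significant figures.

2.059×10⁴ mbar → 2.059×10⁶ Pa
0.01500 ft² → 0.00139354 m²
F = P × A = 2.059×10⁶ × 0.00139354 = 2869.3 N
W = F × d = 2869.3 × 0.2724 = 781.597 J
In BTU: 781.597 / 1055.06 = 0.740808 BTU

0.7408 BTU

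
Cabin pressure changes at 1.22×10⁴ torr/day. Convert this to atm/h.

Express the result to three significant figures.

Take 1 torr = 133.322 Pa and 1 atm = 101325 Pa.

1.22×10⁴ torr/day × 133.322 Pa/torr ÷ 86400 s/day = 18.8256 Pa/s
18.8256 Pa/s ÷ 101325 Pa/atm × 3600 s/h = 0.668859 atm/h

0.669 atm/h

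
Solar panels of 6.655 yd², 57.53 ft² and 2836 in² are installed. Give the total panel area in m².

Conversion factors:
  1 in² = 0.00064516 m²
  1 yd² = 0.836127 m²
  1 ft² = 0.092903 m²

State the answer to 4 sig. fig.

12.74 m²

6.655 yd² × 0.836127 = 5.56443 m²
57.53 ft² × 0.092903 = 5.34471 m²
2836 in² × 0.00064516 = 1.82967 m²
Total: 5.56443 + 5.34471 + 1.82967 = 12.7388 m²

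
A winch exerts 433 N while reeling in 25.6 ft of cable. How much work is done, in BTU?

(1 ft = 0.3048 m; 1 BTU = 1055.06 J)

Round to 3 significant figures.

25.6 ft × 0.3048 = 7.80288 m
W = F × d = 433 N × 7.80288 m = 3378.65 J
3378.65 J ÷ (1055.06 J/BTU) = 3.20233 BTU

3.20 BTU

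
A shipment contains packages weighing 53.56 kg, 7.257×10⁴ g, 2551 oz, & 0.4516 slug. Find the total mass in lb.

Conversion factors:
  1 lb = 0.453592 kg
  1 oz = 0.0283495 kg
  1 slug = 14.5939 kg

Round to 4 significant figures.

53.56 kg (already kg)
7.257×10⁴ g × 0.001 = 72.57 kg
2551 oz × 0.0283495 = 72.3196 kg
0.4516 slug × 14.5939 = 6.59061 kg
Sum: 53.56 + 72.57 + 72.3196 + 6.59061 = 205.04 kg
In lb: 205.04 / 0.453592 = 452.036 lb

452.0 lb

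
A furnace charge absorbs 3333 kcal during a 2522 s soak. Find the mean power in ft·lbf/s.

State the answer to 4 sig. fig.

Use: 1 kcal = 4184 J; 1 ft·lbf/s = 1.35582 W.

4078 ft·lbf/s

3333 kcal × 4184 = 1.39453×10⁷ J
P = E / t = 1.39453×10⁷ J / 2522 s = 5529.46 W
5529.46 W ÷ (1.35582 W/ft·lbf/s) = 4078.31 ft·lbf/s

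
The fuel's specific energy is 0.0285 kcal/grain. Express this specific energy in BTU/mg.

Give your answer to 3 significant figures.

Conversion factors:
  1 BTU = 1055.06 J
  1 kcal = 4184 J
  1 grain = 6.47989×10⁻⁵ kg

0.0285 kcal/grain × 4184 J/kcal ÷ 6.47989×10⁻⁵ kg/grain = 1.84022×10⁶ J/kg
1.84022×10⁶ J/kg ÷ 1055.06 J/BTU × 10⁻⁶ kg/mg = 0.00174419 BTU/mg

0.00174 BTU/mg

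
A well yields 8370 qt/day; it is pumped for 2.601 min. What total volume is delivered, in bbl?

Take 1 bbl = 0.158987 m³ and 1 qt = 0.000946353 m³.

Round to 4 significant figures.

0.08999 bbl

8370 qt/day → 9.16779×10⁻⁵ m³/s
2.601 min → 156.06 s
V = Q × t = 9.16779×10⁻⁵ × 156.06 = 0.0143073 m³
In bbl: 0.0143073 / 0.158987 = 0.0899904 bbl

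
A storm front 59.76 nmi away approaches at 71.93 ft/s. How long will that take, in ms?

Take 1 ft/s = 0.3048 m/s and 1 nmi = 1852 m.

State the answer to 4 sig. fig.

59.76 nmi × 1852 → 110676 m
71.93 ft/s × 0.3048 → 21.9243 m/s
t = d / v = 110676 m / 21.9243 m/s = 5048.1 s
5048.1 s ÷ (0.001 s/ms) = 5.0481×10⁶ ms

5.048×10⁶ ms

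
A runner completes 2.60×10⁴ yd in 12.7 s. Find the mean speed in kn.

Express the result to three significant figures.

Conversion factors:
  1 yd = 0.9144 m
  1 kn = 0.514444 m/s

2.60×10⁴ yd × 0.9144 → 23774.4 m
v = d / t = 23774.4 m / 12.7 s = 1872 m/s
1872 m/s ÷ (0.514444 m/s/kn) = 3638.88 kn

3640 kn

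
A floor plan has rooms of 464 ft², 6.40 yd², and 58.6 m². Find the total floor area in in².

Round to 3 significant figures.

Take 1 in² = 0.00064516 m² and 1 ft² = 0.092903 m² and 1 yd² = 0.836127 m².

1.66×10⁵ in²

464 ft² × 0.092903 = 43.107 m²
6.40 yd² × 0.836127 = 5.35121 m²
58.6 m² (already m²)
Total: 43.107 + 5.35121 + 58.6 = 107.058 m²
In in²: 107.058 / 0.00064516 = 165940 in²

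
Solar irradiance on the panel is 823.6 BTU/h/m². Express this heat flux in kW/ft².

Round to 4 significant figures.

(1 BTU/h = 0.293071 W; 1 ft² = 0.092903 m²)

0.02242 kW/ft²

823.6 BTU/h/m² × 0.293071 W/BTU/h = 241.373 W/m²
241.373 W/m² ÷ 1000 W/kW × 0.092903 m²/ft² = 0.0224243 kW/ft²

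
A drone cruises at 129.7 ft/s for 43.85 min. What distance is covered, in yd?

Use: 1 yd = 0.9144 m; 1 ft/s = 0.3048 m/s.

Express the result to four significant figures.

1.137×10⁵ yd

129.7 ft/s × 0.3048 → 39.5326 m/s
43.85 min × 60 → 2631 s
d = v × t = 39.5326 m/s × 2631 s = 104010 m
104010 m ÷ (0.9144 m/yd) = 113747 yd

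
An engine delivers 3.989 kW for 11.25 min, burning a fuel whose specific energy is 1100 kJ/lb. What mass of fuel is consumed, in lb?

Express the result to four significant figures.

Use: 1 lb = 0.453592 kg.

3.989 kW → 3989 W
11.25 min → 675 s
E = P × t = 3989 × 675 = 2.69258×10⁶ J
1100 kJ/lb → 2.42509×10⁶ J/kg
m = E / e_s = 2.69258×10⁶ / 2.42509×10⁶ = 1.1103 kg
In lb: 1.1103 / 0.453592 = 2.44779 lb

2.448 lb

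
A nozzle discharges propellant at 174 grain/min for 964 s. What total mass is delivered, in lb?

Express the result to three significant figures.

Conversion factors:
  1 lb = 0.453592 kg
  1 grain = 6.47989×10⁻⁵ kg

174 grain/min → 1.87917×10⁻⁴ kg/s
m = ṁ × t = 1.87917×10⁻⁴ × 964 = 0.181152 kg
In lb: 0.181152 / 0.453592 = 0.399372 lb

0.399 lb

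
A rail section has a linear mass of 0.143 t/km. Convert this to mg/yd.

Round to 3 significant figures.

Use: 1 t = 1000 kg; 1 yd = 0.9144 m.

0.143 t/km × 1000 kg/t ÷ 1000 m/km = 0.143 kg/m
0.143 kg/m ÷ 10⁻⁶ kg/mg × 0.9144 m/yd = 130759 mg/yd

1.31×10⁵ mg/yd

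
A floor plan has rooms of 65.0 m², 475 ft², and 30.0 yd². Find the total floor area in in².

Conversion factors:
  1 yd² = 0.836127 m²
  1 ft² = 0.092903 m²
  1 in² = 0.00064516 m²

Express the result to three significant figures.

65.0 m² (already m²)
475 ft² × 0.092903 → 44.1289 m²
30.0 yd² × 0.836127 → 25.0838 m²
Combined: 65 + 44.1289 + 25.0838 = 134.213 m²
In in²: 134.213 / 0.00064516 = 208031 in²

2.08×10⁵ in²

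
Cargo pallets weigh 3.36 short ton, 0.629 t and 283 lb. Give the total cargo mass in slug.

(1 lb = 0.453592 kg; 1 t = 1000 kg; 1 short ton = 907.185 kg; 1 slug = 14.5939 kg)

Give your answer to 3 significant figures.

3.36 short ton × 907.185 = 3048.14 kg
0.629 t × 1000 = 629 kg
283 lb × 0.453592 = 128.367 kg
Total: 3048.14 + 629 + 128.367 = 3805.51 kg
In slug: 3805.51 / 14.5939 = 260.76 slug

261 slug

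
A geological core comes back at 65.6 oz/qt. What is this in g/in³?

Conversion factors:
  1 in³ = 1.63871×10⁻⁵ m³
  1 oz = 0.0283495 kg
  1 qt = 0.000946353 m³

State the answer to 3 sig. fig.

32.2 g/in³

65.6 oz/qt × 0.0283495 kg/oz ÷ 0.000946353 m³/qt = 1965.15 kg/m³
1965.15 kg/m³ ÷ 0.001 kg/g × 1.63871×10⁻⁵ m³/in³ = 32.2031 g/in³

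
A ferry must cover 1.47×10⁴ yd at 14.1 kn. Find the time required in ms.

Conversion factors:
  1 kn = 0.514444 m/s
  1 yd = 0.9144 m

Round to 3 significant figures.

1.47×10⁴ yd × 0.9144 = 13441.7 m
14.1 kn × 0.514444 = 7.25366 m/s
t = d / v = 13441.7 m / 7.25366 m/s = 1853.09 s
1853.09 s ÷ (0.001 s/ms) = 1.85309×10⁶ ms

1.85×10⁶ ms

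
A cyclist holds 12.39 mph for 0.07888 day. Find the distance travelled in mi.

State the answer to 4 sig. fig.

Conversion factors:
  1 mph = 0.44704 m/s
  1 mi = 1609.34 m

23.46 mi

12.39 mph × 0.44704 → 5.53883 m/s
0.07888 day × 86400 → 6815.23 s
d = v × t = 5.53883 m/s × 6815.23 s = 37748.4 m
37748.4 m ÷ (1609.34 m/mi) = 23.4558 mi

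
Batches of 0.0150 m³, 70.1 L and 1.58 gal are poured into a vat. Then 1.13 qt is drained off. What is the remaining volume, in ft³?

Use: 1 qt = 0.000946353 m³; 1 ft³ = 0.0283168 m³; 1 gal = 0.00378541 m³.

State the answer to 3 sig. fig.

0.0150 m³ (already m³)
70.1 L × 0.001 → 0.0701 m³
1.58 gal × 0.00378541 → 0.00598095 m³
1.13 qt × 0.000946353 → 0.00106938 m³
Sum: 0.015 + 0.0701 + 0.00598095 − 0.00106938 = 0.0900116 m³
In ft³: 0.0900116 / 0.0283168 = 3.17873 ft³

3.18 ft³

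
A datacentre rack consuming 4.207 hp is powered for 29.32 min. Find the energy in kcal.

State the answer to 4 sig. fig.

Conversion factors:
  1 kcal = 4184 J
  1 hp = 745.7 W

1319 kcal

4.207 hp × 745.7 = 3137.16 W
29.32 min × 60 = 1759.2 s
E = P × t = 3137.16 W × 1759.2 s = 5.51889×10⁶ J
5.51889×10⁶ J ÷ (4184 J/kcal) = 1319.05 kcal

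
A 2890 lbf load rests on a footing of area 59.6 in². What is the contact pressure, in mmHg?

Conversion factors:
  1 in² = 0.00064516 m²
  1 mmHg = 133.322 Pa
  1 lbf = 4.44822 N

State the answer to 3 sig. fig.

2510 mmHg

2890 lbf × 4.44822 = 12855.4 N
59.6 in² × 0.00064516 = 0.0384515 m²
P = F / A = 12855.4 N / 0.0384515 m² = 334328 Pa
334328 Pa ÷ (133.322 Pa/mmHg) = 2507.67 mmHg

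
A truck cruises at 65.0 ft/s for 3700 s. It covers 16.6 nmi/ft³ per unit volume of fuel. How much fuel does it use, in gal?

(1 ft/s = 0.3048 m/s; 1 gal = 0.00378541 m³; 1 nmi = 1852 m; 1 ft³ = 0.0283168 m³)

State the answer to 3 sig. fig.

65.0 ft/s → 19.812 m/s
d = v × t = 19.812 × 3700 = 73304.4 m
16.6 nmi/ft³ → 1.08569×10⁶ m/m³
V = d / (distance per unit fuel) = 73304.4 / 1.08569×10⁶ = 0.0675187 m³
In gal: 0.0675187 / 0.00378541 = 17.8366 gal

17.8 gal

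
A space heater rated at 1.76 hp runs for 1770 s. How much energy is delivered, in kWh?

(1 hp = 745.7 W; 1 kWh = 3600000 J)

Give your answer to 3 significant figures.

1.76 hp × 745.7 → 1312.43 W
E = P × t = 1312.43 W × 1770 s = 2.323×10⁶ J
2.323×10⁶ J ÷ (3600000 J/kWh) = 0.645278 kWh

0.645 kWh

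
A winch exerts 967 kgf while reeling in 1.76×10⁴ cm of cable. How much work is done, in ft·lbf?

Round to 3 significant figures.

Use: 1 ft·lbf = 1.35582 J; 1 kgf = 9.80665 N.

967 kgf × 9.80665 = 9483.03 N
1.76×10⁴ cm × 0.01 = 176 m
W = F × d = 9483.03 N × 176 m = 1.66901×10⁶ J
1.66901×10⁶ J ÷ (1.35582 J/ft·lbf) = 1.231×10⁶ ft·lbf

1.23×10⁶ ft·lbf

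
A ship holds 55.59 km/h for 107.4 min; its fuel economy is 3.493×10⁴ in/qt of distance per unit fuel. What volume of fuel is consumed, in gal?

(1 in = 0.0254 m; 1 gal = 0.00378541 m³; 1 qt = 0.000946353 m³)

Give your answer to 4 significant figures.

55.59 km/h → 15.4417 m/s
107.4 min → 6444 s
d = v × t = 15.4417 × 6444 = 99506.3 m
3.493×10⁴ in/qt → 937517 m/m³
V = d / (distance per unit fuel) = 99506.3 / 937517 = 0.106138 m³
In gal: 0.106138 / 0.00378541 = 28.0387 gal

28.04 gal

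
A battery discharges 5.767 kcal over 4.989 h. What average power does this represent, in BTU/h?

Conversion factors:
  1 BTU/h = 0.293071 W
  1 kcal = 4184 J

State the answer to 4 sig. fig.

5.767 kcal × 4184 → 24129.1 J
4.989 h × 3600 → 17960.4 s
P = E / t = 24129.1 J / 17960.4 s = 1.34346 W
1.34346 W ÷ (0.293071 W/BTU/h) = 4.58408 BTU/h

4.584 BTU/h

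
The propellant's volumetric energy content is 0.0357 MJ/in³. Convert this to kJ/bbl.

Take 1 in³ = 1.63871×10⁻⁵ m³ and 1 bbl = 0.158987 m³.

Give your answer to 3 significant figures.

3.46×10⁵ kJ/bbl

0.0357 MJ/in³ × 1000000 J/MJ ÷ 1.63871×10⁻⁵ m³/in³ = 2.17854×10⁹ J/m³
2.17854×10⁹ J/m³ ÷ 1000 J/kJ × 0.158987 m³/bbl = 346360 kJ/bbl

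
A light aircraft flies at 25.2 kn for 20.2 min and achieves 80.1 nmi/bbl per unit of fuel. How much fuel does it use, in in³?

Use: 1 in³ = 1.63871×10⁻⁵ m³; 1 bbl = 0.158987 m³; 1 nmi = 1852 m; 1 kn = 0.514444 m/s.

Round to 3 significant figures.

1030 in³

25.2 kn → 12.964 m/s
20.2 min → 1212 s
d = v × t = 12.964 × 1212 = 15712.4 m
80.1 nmi/bbl → 933065 m/m³
V = d / (distance per unit fuel) = 15712.4 / 933065 = 0.0168396 m³
In in³: 0.0168396 / 1.63871×10⁻⁵ = 1027.61 in³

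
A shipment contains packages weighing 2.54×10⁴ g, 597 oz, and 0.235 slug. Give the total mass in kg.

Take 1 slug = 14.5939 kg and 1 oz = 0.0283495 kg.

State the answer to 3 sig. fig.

2.54×10⁴ g × 0.001 = 25.4 kg
597 oz × 0.0283495 = 16.9247 kg
0.235 slug × 14.5939 = 3.42957 kg
Total: 25.4 + 16.9247 + 3.42957 = 45.7543 kg

45.8 kg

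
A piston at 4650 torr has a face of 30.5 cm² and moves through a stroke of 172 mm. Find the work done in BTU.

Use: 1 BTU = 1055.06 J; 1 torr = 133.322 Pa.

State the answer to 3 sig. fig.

0.308 BTU

4650 torr → 619947 Pa
30.5 cm² → 0.00305 m²
F = P × A = 619947 × 0.00305 = 1890.84 N
172 mm → 0.172 m
W = F × d = 1890.84 × 0.172 = 325.224 J
In BTU: 325.224 / 1055.06 = 0.308252 BTU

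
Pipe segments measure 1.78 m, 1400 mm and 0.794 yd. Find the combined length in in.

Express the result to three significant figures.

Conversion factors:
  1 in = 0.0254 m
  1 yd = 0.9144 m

154 in

1.78 m (already m)
1400 mm × 0.001 = 1.4 m
0.794 yd × 0.9144 = 0.726034 m
Total: 1.78 + 1.4 + 0.726034 = 3.90603 m
In in: 3.90603 / 0.0254 = 153.781 in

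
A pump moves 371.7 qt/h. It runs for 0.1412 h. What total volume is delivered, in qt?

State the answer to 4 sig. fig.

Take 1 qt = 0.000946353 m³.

52.48 qt

371.7 qt/h → 9.77109×10⁻⁵ m³/s
0.1412 h → 508.32 s
V = Q × t = 9.77109×10⁻⁵ × 508.32 = 0.0496684 m³
In qt: 0.0496684 / 0.000946353 = 52.484 qt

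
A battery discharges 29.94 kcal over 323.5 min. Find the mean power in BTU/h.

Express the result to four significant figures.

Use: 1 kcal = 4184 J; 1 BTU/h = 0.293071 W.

22.02 BTU/h

29.94 kcal × 4184 = 125269 J
323.5 min × 60 = 19410 s
P = E / t = 125269 J / 19410 s = 6.45384 W
6.45384 W ÷ (0.293071 W/BTU/h) = 22.0214 BTU/h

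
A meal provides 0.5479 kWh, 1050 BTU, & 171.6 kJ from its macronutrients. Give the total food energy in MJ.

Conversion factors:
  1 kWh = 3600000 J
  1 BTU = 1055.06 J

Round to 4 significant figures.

0.5479 kWh × 3600000 → 1.97244×10⁶ J
1050 BTU × 1055.06 → 1.10781×10⁶ J
171.6 kJ × 1000 → 171600 J
Combined: 1.97244×10⁶ + 1.10781×10⁶ + 171600 = 3.25185×10⁶ J
In MJ: 3.25185×10⁶ / 1000000 = 3.25185 MJ

3.252 MJ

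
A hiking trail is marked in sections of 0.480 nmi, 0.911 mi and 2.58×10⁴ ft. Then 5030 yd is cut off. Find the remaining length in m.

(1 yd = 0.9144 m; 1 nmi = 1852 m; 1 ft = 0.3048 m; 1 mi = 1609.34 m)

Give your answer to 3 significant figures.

0.480 nmi × 1852 = 888.96 m
0.911 mi × 1609.34 = 1466.11 m
2.58×10⁴ ft × 0.3048 = 7863.84 m
5030 yd × 0.9144 = 4599.43 m
Net: 888.96 + 1466.11 + 7863.84 − 4599.43 = 5619.48 m

5620 m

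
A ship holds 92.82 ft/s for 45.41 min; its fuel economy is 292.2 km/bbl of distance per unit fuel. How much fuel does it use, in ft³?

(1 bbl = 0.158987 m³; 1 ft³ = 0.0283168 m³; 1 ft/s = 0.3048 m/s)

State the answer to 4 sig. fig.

92.82 ft/s → 28.2915 m/s
45.41 min → 2724.6 s
d = v × t = 28.2915 × 2724.6 = 77083 m
292.2 km/bbl → 1.83789×10⁶ m/m³
V = d / (distance per unit fuel) = 77083 / 1.83789×10⁶ = 0.041941 m³
In ft³: 0.041941 / 0.0283168 = 1.48113 ft³

1.481 ft³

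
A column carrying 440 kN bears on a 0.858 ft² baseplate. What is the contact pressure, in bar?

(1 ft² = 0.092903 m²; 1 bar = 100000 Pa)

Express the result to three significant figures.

55.2 bar

440 kN × 1000 → 440000 N
0.858 ft² × 0.092903 → 0.0797108 m²
P = F / A = 440000 N / 0.0797108 m² = 5.51995×10⁶ Pa
5.51995×10⁶ Pa ÷ (100000 Pa/bar) = 55.1995 bar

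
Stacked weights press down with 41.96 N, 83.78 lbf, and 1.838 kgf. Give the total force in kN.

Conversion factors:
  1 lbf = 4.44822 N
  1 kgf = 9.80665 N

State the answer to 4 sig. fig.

0.4327 kN

41.96 N (already N)
83.78 lbf × 4.44822 = 372.672 N
1.838 kgf × 9.80665 = 18.0246 N
Total: 41.96 + 372.672 + 18.0246 = 432.657 N
In kN: 432.657 / 1000 = 0.432657 kN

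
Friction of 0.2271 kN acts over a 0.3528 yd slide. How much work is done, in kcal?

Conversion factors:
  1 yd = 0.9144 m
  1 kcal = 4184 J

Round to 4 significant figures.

0.01751 kcal

0.2271 kN × 1000 → 227.1 N
0.3528 yd × 0.9144 → 0.3226 m
W = F × d = 227.1 N × 0.3226 m = 73.2625 J
73.2625 J ÷ (4184 J/kcal) = 0.0175102 kcal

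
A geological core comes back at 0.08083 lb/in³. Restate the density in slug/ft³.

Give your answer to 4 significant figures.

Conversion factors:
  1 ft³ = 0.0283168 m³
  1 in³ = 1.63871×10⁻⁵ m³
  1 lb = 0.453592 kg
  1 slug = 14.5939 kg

4.341 slug/ft³

0.08083 lb/in³ × 0.453592 kg/lb ÷ 1.63871×10⁻⁵ m³/in³ = 2237.36 kg/m³
2237.36 kg/m³ ÷ 14.5939 kg/slug × 0.0283168 m³/ft³ = 4.34119 slug/ft³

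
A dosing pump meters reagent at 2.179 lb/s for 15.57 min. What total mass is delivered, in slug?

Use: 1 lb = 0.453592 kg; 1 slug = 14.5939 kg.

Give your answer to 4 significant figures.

63.27 slug

2.179 lb/s → 0.988377 kg/s
15.57 min → 934.2 s
m = ṁ × t = 0.988377 × 934.2 = 923.342 kg
In slug: 923.342 / 14.5939 = 63.269 slug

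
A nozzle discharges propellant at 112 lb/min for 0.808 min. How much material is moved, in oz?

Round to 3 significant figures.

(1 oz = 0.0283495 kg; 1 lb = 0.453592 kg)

112 lb/min → 0.846705 kg/s
0.808 min → 48.48 s
m = ṁ × t = 0.846705 × 48.48 = 41.0483 kg
In oz: 41.0483 / 0.0283495 = 1447.94 oz

1450 oz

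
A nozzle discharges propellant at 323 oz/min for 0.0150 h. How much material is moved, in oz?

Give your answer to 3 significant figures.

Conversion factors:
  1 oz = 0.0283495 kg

291 oz

323 oz/min → 0.152615 kg/s
0.0150 h → 54 s
m = ṁ × t = 0.152615 × 54 = 8.24121 kg
In oz: 8.24121 / 0.0283495 = 290.7 oz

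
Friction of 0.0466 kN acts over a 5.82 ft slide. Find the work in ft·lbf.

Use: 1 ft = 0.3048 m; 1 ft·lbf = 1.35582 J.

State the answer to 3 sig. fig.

0.0466 kN × 1000 = 46.6 N
5.82 ft × 0.3048 = 1.77394 m
W = F × d = 46.6 N × 1.77394 m = 82.6656 J
82.6656 J ÷ (1.35582 J/ft·lbf) = 60.9709 ft·lbf

61.0 ft·lbf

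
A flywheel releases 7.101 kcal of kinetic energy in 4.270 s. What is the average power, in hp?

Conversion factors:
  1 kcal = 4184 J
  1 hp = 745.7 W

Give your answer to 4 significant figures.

7.101 kcal × 4184 → 29710.6 J
P = E / t = 29710.6 J / 4.27 s = 6957.99 W
6957.99 W ÷ (745.7 W/hp) = 9.33082 hp

9.331 hp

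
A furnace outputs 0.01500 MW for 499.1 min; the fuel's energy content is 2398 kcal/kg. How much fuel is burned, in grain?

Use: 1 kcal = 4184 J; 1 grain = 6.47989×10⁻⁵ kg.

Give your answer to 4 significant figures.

6.909×10⁵ grain

0.01500 MW → 15000 W
499.1 min → 29946 s
E = P × t = 15000 × 29946 = 4.4919×10⁸ J
2398 kcal/kg → 1.00332×10⁷ J/kg
m = E / e_s = 4.4919×10⁸ / 1.00332×10⁷ = 44.7704 kg
In grain: 44.7704 / 6.47989×10⁻⁵ = 690913 grain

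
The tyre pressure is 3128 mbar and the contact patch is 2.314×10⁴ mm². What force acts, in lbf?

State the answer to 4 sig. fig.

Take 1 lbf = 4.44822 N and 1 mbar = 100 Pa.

3128 mbar × 100 → 312800 Pa
2.314×10⁴ mm² × 10⁻⁶ → 0.02314 m²
F = P × A = 312800 Pa × 0.02314 m² = 7238.19 N
7238.19 N ÷ (4.44822 N/lbf) = 1627.21 lbf

1627 lbf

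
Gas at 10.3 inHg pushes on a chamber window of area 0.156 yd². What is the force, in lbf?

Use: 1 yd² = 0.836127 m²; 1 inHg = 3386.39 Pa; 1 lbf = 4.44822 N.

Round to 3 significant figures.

1020 lbf

10.3 inHg × 3386.39 → 34879.8 Pa
0.156 yd² × 0.836127 → 0.130436 m²
F = P × A = 34879.8 Pa × 0.130436 m² = 4549.58 N
4549.58 N ÷ (4.44822 N/lbf) = 1022.79 lbf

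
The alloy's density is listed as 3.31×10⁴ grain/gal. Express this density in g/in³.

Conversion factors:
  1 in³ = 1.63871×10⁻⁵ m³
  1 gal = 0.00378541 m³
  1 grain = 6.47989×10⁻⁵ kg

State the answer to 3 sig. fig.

9.29 g/in³

3.31×10⁴ grain/gal × 6.47989×10⁻⁵ kg/grain ÷ 0.00378541 m³/gal = 566.608 kg/m³
566.608 kg/m³ ÷ 0.001 kg/g × 1.63871×10⁻⁵ m³/in³ = 9.28506 g/in³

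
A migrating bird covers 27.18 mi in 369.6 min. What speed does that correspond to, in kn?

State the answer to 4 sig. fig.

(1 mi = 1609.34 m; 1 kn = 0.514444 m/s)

3.834 kn

27.18 mi × 1609.34 = 43741.9 m
369.6 min × 60 = 22176 s
v = d / t = 43741.9 m / 22176 s = 1.97249 m/s
1.97249 m/s ÷ (0.514444 m/s/kn) = 3.83422 kn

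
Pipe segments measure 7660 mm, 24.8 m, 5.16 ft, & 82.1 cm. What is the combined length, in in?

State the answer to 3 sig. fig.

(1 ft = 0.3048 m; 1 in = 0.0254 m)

7660 mm × 0.001 = 7.66 m
24.8 m (already m)
5.16 ft × 0.3048 = 1.57277 m
82.1 cm × 0.01 = 0.821 m
Total: 7.66 + 24.8 + 1.57277 + 0.821 = 34.8538 m
In in: 34.8538 / 0.0254 = 1372.2 in

1370 in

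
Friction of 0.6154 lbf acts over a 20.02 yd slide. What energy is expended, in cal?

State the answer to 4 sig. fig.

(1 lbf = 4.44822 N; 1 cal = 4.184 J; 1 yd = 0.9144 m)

11.98 cal

0.6154 lbf × 4.44822 → 2.73743 N
20.02 yd × 0.9144 → 18.3063 m
W = F × d = 2.73743 N × 18.3063 m = 50.1122 J
50.1122 J ÷ (4.184 J/cal) = 11.9771 cal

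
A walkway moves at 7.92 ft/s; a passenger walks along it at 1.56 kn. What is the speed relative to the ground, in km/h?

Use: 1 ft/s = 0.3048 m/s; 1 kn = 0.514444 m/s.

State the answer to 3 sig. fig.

7.92 ft/s × 0.3048 = 2.41402 m/s
1.56 kn × 0.514444 = 0.802533 m/s
Combined: 2.41402 + 0.802533 = 3.21655 m/s
In km/h: 3.21655 / (1/3.6) = 11.5796 km/h

11.6 km/h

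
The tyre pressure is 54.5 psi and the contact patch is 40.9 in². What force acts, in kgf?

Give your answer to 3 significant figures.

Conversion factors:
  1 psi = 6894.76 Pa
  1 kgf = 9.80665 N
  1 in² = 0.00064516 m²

54.5 psi × 6894.76 = 375764 Pa
40.9 in² × 0.00064516 = 0.026387 m²
F = P × A = 375764 Pa × 0.026387 m² = 9915.28 N
9915.28 N ÷ (9.80665 N/kgf) = 1011.08 kgf

1010 kgf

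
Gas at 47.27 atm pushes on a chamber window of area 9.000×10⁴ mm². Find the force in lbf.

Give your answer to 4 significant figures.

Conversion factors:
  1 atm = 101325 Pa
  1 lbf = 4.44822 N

47.27 atm × 101325 → 4.78963×10⁶ Pa
9.000×10⁴ mm² × 10⁻⁶ → 0.09 m²
F = P × A = 4.78963×10⁶ Pa × 0.09 m² = 431067 N
431067 N ÷ (4.44822 N/lbf) = 96907.8 lbf

9.691×10⁴ lbf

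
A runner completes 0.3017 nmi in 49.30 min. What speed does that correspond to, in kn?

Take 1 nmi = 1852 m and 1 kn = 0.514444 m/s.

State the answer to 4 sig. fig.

0.3017 nmi × 1852 = 558.748 m
49.30 min × 60 = 2958 s
v = d / t = 558.748 m / 2958 s = 0.188894 m/s
0.188894 m/s ÷ (0.514444 m/s/kn) = 0.367181 kn

0.3672 kn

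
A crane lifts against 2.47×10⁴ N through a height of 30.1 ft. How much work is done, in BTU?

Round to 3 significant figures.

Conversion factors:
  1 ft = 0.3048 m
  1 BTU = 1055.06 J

215 BTU

30.1 ft × 0.3048 = 9.17448 m
W = F × d = 24700 N × 9.17448 m = 226610 J
226610 J ÷ (1055.06 J/BTU) = 214.784 BTU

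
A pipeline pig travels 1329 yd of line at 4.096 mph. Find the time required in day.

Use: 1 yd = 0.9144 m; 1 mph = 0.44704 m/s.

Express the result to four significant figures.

0.007681 day

1329 yd × 0.9144 = 1215.24 m
4.096 mph × 0.44704 = 1.83108 m/s
t = d / v = 1215.24 m / 1.83108 m/s = 663.674 s
663.674 s ÷ (86400 s/day) = 0.00768141 day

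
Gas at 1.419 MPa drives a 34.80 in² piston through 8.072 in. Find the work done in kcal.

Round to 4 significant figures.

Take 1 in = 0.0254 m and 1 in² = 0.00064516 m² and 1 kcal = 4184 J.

1.419 MPa → 1.419×10⁶ Pa
34.80 in² → 0.0224516 m²
F = P × A = 1.419×10⁶ × 0.0224516 = 31858.8 N
8.072 in → 0.205029 m
W = F × d = 31858.8 × 0.205029 = 6531.98 J
In kcal: 6531.98 / 4184 = 1.56118 kcal

1.561 kcal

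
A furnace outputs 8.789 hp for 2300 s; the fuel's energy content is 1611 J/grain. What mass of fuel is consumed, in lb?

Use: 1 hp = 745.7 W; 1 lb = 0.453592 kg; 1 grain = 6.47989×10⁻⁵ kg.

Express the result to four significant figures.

8.789 hp → 6553.96 W
E = P × t = 6553.96 × 2300 = 1.50741×10⁷ J
1611 J/grain → 2.48615×10⁷ J/kg
m = E / e_s = 1.50741×10⁷ / 2.48615×10⁷ = 0.606323 kg
In lb: 0.606323 / 0.453592 = 1.33671 lb

1.337 lb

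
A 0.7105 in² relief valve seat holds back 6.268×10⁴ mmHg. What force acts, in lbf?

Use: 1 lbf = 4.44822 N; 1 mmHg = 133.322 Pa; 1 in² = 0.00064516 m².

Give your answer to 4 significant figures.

6.268×10⁴ mmHg × 133.322 → 8.35662×10⁶ Pa
0.7105 in² × 0.00064516 → 4.58386×10⁻⁴ m²
F = P × A = 8.35662×10⁶ Pa × 4.58386×10⁻⁴ m² = 3830.56 N
3830.56 N ÷ (4.44822 N/lbf) = 861.144 lbf

861.1 lbf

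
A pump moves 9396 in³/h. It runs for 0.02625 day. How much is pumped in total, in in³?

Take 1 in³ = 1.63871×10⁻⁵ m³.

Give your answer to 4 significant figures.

5919 in³

9396 in³/h → 4.27703×10⁻⁵ m³/s
0.02625 day → 2268 s
V = Q × t = 4.27703×10⁻⁵ × 2268 = 0.097003 m³
In in³: 0.097003 / 1.63871×10⁻⁵ = 5919.47 in³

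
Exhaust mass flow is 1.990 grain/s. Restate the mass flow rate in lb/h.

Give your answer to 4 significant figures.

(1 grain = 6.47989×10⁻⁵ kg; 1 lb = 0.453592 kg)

1.023 lb/h

1.990 grain/s × 6.47989×10⁻⁵ kg/grain = 1.2895×10⁻⁴ kg/s
1.2895×10⁻⁴ kg/s ÷ 0.453592 kg/lb × 3600 s/h = 1.02343 lb/h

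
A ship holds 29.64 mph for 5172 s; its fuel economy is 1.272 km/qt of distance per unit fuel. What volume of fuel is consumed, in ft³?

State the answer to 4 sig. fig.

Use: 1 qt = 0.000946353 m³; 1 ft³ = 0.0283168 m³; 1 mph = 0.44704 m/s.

29.64 mph → 13.2503 m/s
d = v × t = 13.2503 × 5172 = 68530.6 m
1.272 km/qt → 1.34411×10⁶ m/m³
V = d / (distance per unit fuel) = 68530.6 / 1.34411×10⁶ = 0.0509859 m³
In ft³: 0.0509859 / 0.0283168 = 1.80055 ft³

1.801 ft³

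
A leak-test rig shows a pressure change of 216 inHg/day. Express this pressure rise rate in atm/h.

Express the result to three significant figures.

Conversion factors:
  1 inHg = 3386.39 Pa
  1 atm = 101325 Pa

216 inHg/day × 3386.39 Pa/inHg ÷ 86400 s/day = 8.46598 Pa/s
8.46598 Pa/s ÷ 101325 Pa/atm × 3600 s/h = 0.30079 atm/h

0.301 atm/h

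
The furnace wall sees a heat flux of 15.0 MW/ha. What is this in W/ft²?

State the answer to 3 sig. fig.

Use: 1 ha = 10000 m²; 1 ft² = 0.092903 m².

139 W/ft²

15.0 MW/ha × 1000000 W/MW ÷ 10000 m²/ha = 1500 W/m²
1500 W/m² × 0.092903 m²/ft² = 139.354 W/ft²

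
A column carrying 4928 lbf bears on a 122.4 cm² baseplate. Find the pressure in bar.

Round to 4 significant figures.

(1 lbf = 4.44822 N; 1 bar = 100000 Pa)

17.91 bar

4928 lbf × 4.44822 = 21920.8 N
122.4 cm² × 0.0001 = 0.01224 m²
P = F / A = 21920.8 N / 0.01224 m² = 1.79092×10⁶ Pa
1.79092×10⁶ Pa ÷ (100000 Pa/bar) = 17.9092 bar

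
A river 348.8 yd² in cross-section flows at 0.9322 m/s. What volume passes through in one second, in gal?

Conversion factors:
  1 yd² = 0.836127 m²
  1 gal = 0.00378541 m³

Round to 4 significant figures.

7.182×10⁴ gal

348.8 yd² × 0.836127 = 291.641 m²
V = v × A × t = 0.9322 m/s × 291.641 m² × 1 s = 271.868 m³
271.868 m³ ÷ (0.00378541 m³/gal) = 71820 gal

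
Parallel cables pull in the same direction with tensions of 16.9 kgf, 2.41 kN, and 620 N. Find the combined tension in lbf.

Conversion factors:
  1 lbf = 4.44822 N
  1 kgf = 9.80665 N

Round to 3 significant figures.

16.9 kgf × 9.80665 = 165.732 N
2.41 kN × 1000 = 2410 N
620 N (already N)
Sum: 165.732 + 2410 + 620 = 3195.73 N
In lbf: 3195.73 / 4.44822 = 718.429 lbf

718 lbf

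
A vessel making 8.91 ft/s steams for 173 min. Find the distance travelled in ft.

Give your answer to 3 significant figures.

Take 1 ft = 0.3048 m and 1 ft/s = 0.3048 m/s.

9.25×10⁴ ft

8.91 ft/s × 0.3048 = 2.71577 m/s
173 min × 60 = 10380 s
d = v × t = 2.71577 m/s × 10380 s = 28189.7 m
28189.7 m ÷ (0.3048 m/ft) = 92485.9 ft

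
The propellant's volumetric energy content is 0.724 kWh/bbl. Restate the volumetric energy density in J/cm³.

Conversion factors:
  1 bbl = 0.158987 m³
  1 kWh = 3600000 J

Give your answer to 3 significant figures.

0.724 kWh/bbl × 3600000 J/kWh ÷ 0.158987 m³/bbl = 1.63938×10⁷ J/m³
1.63938×10⁷ J/m³ × 10⁻⁶ m³/cm³ = 16.3938 J/cm³

16.4 J/cm³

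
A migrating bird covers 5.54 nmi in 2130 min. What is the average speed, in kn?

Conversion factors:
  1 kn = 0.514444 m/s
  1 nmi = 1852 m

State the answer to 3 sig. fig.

0.156 kn

5.54 nmi × 1852 → 10260.1 m
2130 min × 60 → 127800 s
v = d / t = 10260.1 m / 127800 s = 0.0802825 m/s
0.0802825 m/s ÷ (0.514444 m/s/kn) = 0.156057 kn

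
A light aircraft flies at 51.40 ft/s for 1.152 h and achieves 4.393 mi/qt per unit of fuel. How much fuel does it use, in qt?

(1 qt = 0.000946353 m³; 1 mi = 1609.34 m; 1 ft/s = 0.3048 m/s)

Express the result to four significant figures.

9.190 qt

51.40 ft/s → 15.6667 m/s
1.152 h → 4147.2 s
d = v × t = 15.6667 × 4147.2 = 64972.9 m
4.393 mi/qt → 7.47061×10⁶ m/m³
V = d / (distance per unit fuel) = 64972.9 / 7.47061×10⁶ = 0.00869713 m³
In qt: 0.00869713 / 0.000946353 = 9.19015 qt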